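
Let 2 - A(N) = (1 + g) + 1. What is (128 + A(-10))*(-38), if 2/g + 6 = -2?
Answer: -9747/2 ≈ -4873.5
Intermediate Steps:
g = -1/4 (g = 2/(-6 - 2) = 2/(-8) = 2*(-1/8) = -1/4 ≈ -0.25000)
A(N) = 1/4 (A(N) = 2 - ((1 - 1/4) + 1) = 2 - (3/4 + 1) = 2 - 1*7/4 = 2 - 7/4 = 1/4)
(128 + A(-10))*(-38) = (128 + 1/4)*(-38) = (513/4)*(-38) = -9747/2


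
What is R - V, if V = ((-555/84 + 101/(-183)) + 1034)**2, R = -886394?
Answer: -50956337264233/26255376 ≈ -1.9408e+6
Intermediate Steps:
V = 27683729510089/26255376 (V = ((-555*1/84 + 101*(-1/183)) + 1034)**2 = ((-185/28 - 101/183) + 1034)**2 = (-36683/5124 + 1034)**2 = (5261533/5124)**2 = 27683729510089/26255376 ≈ 1.0544e+6)
R - V = -886394 - 1*27683729510089/26255376 = -886394 - 27683729510089/26255376 = -50956337264233/26255376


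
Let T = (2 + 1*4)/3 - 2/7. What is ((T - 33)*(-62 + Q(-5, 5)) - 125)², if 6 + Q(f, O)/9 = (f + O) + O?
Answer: 215326276/49 ≈ 4.3944e+6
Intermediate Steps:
Q(f, O) = -54 + 9*f + 18*O (Q(f, O) = -54 + 9*((f + O) + O) = -54 + 9*((O + f) + O) = -54 + 9*(f + 2*O) = -54 + (9*f + 18*O) = -54 + 9*f + 18*O)
T = 12/7 (T = (2 + 4)*(⅓) - 2*⅐ = 6*(⅓) - 2/7 = 2 - 2/7 = 12/7 ≈ 1.7143)
((T - 33)*(-62 + Q(-5, 5)) - 125)² = ((12/7 - 33)*(-62 + (-54 + 9*(-5) + 18*5)) - 125)² = (-219*(-62 + (-54 - 45 + 90))/7 - 125)² = (-219*(-62 - 9)/7 - 125)² = (-219/7*(-71) - 125)² = (15549/7 - 125)² = (14674/7)² = 215326276/49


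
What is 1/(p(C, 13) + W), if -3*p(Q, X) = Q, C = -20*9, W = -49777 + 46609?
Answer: -1/3108 ≈ -0.00032175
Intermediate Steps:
W = -3168
C = -180
p(Q, X) = -Q/3
1/(p(C, 13) + W) = 1/(-1/3*(-180) - 3168) = 1/(60 - 3168) = 1/(-3108) = -1/3108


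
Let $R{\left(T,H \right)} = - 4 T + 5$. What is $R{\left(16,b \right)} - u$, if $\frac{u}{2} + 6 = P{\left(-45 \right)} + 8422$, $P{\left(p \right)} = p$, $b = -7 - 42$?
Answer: $-16801$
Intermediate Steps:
$b = -49$ ($b = -7 - 42 = -49$)
$u = 16742$ ($u = -12 + 2 \left(-45 + 8422\right) = -12 + 2 \cdot 8377 = -12 + 16754 = 16742$)
$R{\left(T,H \right)} = 5 - 4 T$
$R{\left(16,b \right)} - u = \left(5 - 64\right) - 16742 = -59 - 16742 = -16801$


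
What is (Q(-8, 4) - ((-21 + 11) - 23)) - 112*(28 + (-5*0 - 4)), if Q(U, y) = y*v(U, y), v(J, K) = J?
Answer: -2687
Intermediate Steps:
Q(U, y) = U*y (Q(U, y) = y*U = U*y)
(Q(-8, 4) - ((-21 + 11) - 23)) - 112*(28 + (-5*0 - 4)) = (-8*4 - ((-21 + 11) - 23)) - 112*(28 + (-5*0 - 4)) = (-32 - (-10 - 23)) - 112*(28 + (0 - 4)) = (-32 - 1*(-33)) - 112*(28 - 4) = (-32 + 33) - 112*24 = 1 - 2688 = -2687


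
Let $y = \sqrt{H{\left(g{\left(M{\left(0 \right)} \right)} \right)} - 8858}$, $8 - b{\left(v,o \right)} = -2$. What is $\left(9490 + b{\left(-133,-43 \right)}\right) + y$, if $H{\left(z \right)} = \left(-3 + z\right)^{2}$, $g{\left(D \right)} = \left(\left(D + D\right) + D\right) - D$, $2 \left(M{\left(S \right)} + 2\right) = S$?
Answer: $9500 + i \sqrt{8809} \approx 9500.0 + 93.856 i$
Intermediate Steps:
$M{\left(S \right)} = -2 + \frac{S}{2}$
$b{\left(v,o \right)} = 10$ ($b{\left(v,o \right)} = 8 - -2 = 8 + 2 = 10$)
$g{\left(D \right)} = 2 D$ ($g{\left(D \right)} = \left(2 D + D\right) - D = 3 D - D = 2 D$)
$y = i \sqrt{8809}$ ($y = \sqrt{\left(-3 + 2 \left(-2 + \frac{1}{2} \cdot 0\right)\right)^{2} - 8858} = \sqrt{\left(-3 + 2 \left(-2 + 0\right)\right)^{2} - 8858} = \sqrt{\left(-3 + 2 \left(-2\right)\right)^{2} - 8858} = \sqrt{\left(-3 - 4\right)^{2} - 8858} = \sqrt{\left(-7\right)^{2} - 8858} = \sqrt{49 - 8858} = \sqrt{-8809} = i \sqrt{8809} \approx 93.856 i$)
$\left(9490 + b{\left(-133,-43 \right)}\right) + y = \left(9490 + 10\right) + i \sqrt{8809} = 9500 + i \sqrt{8809}$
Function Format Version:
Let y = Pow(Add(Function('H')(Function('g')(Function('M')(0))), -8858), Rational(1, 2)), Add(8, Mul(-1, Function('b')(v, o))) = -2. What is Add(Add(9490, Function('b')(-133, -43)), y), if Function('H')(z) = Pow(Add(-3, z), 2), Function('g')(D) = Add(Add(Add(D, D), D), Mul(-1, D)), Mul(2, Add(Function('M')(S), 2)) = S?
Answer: Add(9500, Mul(I, Pow(8809, Rational(1, 2)))) ≈ Add(9500.0, Mul(93.856, I))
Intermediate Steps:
Function('M')(S) = Add(-2, Mul(Rational(1, 2), S))
Function('b')(v, o) = 10 (Function('b')(v, o) = Add(8, Mul(-1, -2)) = Add(8, 2) = 10)
Function('g')(D) = Mul(2, D) (Function('g')(D) = Add(Add(Mul(2, D), D), Mul(-1, D)) = Add(Mul(3, D), Mul(-1, D)) = Mul(2, D))
y = Mul(I, Pow(8809, Rational(1, 2))) (y = Pow(Add(Pow(Add(-3, Mul(2, Add(-2, Mul(Rational(1, 2), 0)))), 2), -8858), Rational(1, 2)) = Pow(Add(Pow(Add(-3, Mul(2, Add(-2, 0))), 2), -8858), Rational(1, 2)) = Pow(Add(Pow(Add(-3, Mul(2, -2)), 2), -8858), Rational(1, 2)) = Pow(Add(Pow(Add(-3, -4), 2), -8858), Rational(1, 2)) = Pow(Add(Pow(-7, 2), -8858), Rational(1, 2)) = Pow(Add(49, -8858), Rational(1, 2)) = Pow(-8809, Rational(1, 2)) = Mul(I, Pow(8809, Rational(1, 2))) ≈ Mul(93.856, I))
Add(Add(9490, Function('b')(-133, -43)), y) = Add(Add(9490, 10), Mul(I, Pow(8809, Rational(1, 2)))) = Add(9500, Mul(I, Pow(8809, Rational(1, 2))))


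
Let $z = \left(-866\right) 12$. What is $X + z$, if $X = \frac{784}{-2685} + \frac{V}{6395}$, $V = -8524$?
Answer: $- \frac{35692903204}{3434115} \approx -10394.0$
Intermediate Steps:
$X = - \frac{5580124}{3434115}$ ($X = \frac{784}{-2685} - \frac{8524}{6395} = 784 \left(- \frac{1}{2685}\right) - \frac{8524}{6395} = - \frac{784}{2685} - \frac{8524}{6395} = - \frac{5580124}{3434115} \approx -1.6249$)
$z = -10392$
$X + z = - \frac{5580124}{3434115} - 10392 = - \frac{35692903204}{3434115}$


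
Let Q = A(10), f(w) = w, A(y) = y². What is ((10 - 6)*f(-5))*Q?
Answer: -2000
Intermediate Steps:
Q = 100 (Q = 10² = 100)
((10 - 6)*f(-5))*Q = ((10 - 6)*(-5))*100 = (4*(-5))*100 = -20*100 = -2000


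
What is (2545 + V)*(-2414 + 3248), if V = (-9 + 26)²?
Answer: 2363556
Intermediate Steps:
V = 289 (V = 17² = 289)
(2545 + V)*(-2414 + 3248) = (2545 + 289)*(-2414 + 3248) = 2834*834 = 2363556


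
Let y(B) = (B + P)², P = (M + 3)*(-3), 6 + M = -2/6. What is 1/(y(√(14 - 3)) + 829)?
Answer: 47/43960 - √11/43960 ≈ 0.00099371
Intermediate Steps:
M = -19/3 (M = -6 - 2/6 = -6 - 2*⅙ = -6 - ⅓ = -19/3 ≈ -6.3333)
P = 10 (P = (-19/3 + 3)*(-3) = -10/3*(-3) = 10)
y(B) = (10 + B)² (y(B) = (B + 10)² = (10 + B)²)
1/(y(√(14 - 3)) + 829) = 1/((10 + √(14 - 3))² + 829) = 1/((10 + √11)² + 829) = 1/(829 + (10 + √11)²)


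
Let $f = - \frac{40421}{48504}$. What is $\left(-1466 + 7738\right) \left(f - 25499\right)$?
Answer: $- \frac{969685630928}{6063} \approx -1.5993 \cdot 10^{8}$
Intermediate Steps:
$f = - \frac{40421}{48504}$ ($f = \left(-40421\right) \frac{1}{48504} = - \frac{40421}{48504} \approx -0.83335$)
$\left(-1466 + 7738\right) \left(f - 25499\right) = \left(-1466 + 7738\right) \left(- \frac{40421}{48504} - 25499\right) = 6272 \left(- \frac{1236843917}{48504}\right) = - \frac{969685630928}{6063}$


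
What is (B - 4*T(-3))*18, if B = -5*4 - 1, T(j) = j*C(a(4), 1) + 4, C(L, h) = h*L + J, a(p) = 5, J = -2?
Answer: -18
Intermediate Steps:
C(L, h) = -2 + L*h (C(L, h) = h*L - 2 = L*h - 2 = -2 + L*h)
T(j) = 4 + 3*j (T(j) = j*(-2 + 5*1) + 4 = j*(-2 + 5) + 4 = j*3 + 4 = 3*j + 4 = 4 + 3*j)
B = -21 (B = -20 - 1 = -21)
(B - 4*T(-3))*18 = (-21 - 4*(4 + 3*(-3)))*18 = (-21 - 4*(4 - 9))*18 = (-21 - 4*(-5))*18 = (-21 + 20)*18 = -1*18 = -18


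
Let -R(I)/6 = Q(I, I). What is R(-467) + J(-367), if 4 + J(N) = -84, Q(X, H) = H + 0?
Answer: 2714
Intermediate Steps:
Q(X, H) = H
R(I) = -6*I
J(N) = -88 (J(N) = -4 - 84 = -88)
R(-467) + J(-367) = -6*(-467) - 88 = 2802 - 88 = 2714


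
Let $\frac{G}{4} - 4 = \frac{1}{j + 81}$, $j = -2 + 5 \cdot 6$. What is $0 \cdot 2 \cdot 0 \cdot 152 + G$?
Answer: $\frac{1748}{109} \approx 16.037$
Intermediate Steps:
$j = 28$ ($j = -2 + 30 = 28$)
$G = \frac{1748}{109}$ ($G = 16 + \frac{4}{28 + 81} = 16 + \frac{4}{109} = \frac{1748}{109} \approx 16.037$)
$0 \cdot 2 \cdot 0 \cdot 152 + G = 0 \cdot 2 \cdot 0 \cdot 152 + \frac{1748}{109} = 0 \cdot 0 \cdot 152 + \frac{1748}{109} = 0 \cdot 152 + \frac{1748}{109} = 0 + \frac{1748}{109} = \frac{1748}{109}$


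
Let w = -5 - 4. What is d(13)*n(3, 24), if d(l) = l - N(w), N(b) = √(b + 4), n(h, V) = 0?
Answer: 0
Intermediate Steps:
w = -9
N(b) = √(4 + b)
d(l) = l - I*√5 (d(l) = l - √(4 - 9) = l - √(-5) = l - I*√5)
d(13)*n(3, 24) = (13 - I*√5)*0 = 0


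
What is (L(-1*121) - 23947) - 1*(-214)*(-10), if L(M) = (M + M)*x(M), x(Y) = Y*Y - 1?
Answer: -3568967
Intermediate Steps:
x(Y) = -1 + Y² (x(Y) = Y² - 1 = -1 + Y²)
L(M) = 2*M*(-1 + M²) (L(M) = (M + M)*(-1 + M²) = (2*M)*(-1 + M²) = 2*M*(-1 + M²))
(L(-1*121) - 23947) - 1*(-214)*(-10) = (2*(-1*121)*(-1 + (-1*121)²) - 23947) - 1*(-214)*(-10) = (2*(-121)*(-1 + (-121)²) - 23947) + 214*(-10) = (2*(-121)*(-1 + 14641) - 23947) - 2140 = (2*(-121)*14640 - 23947) - 2140 = (-3542880 - 23947) - 2140 = -3566827 - 2140 = -3568967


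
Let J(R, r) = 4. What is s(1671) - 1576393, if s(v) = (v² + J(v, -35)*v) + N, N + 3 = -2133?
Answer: 1220396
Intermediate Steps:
N = -2136 (N = -3 - 2133 = -2136)
s(v) = -2136 + v² + 4*v (s(v) = (v² + 4*v) - 2136 = -2136 + v² + 4*v)
s(1671) - 1576393 = (-2136 + 1671² + 4*1671) - 1576393 = (-2136 + 2792241 + 6684) - 1576393 = 2796789 - 1576393 = 1220396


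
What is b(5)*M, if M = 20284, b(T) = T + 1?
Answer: 121704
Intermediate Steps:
b(T) = 1 + T
b(5)*M = (1 + 5)*20284 = 6*20284 = 121704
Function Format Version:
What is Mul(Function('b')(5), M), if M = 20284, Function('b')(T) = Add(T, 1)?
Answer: 121704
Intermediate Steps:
Function('b')(T) = Add(1, T)
Mul(Function('b')(5), M) = Mul(Add(1, 5), 20284) = Mul(6, 20284) = 121704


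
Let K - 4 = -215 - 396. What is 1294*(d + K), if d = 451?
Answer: -201864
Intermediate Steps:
K = -607 (K = 4 + (-215 - 396) = 4 - 611 = -607)
1294*(d + K) = 1294*(451 - 607) = 1294*(-156) = -201864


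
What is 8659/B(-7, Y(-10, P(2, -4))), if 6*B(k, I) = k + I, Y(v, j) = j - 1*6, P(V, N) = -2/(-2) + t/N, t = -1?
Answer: -207816/47 ≈ -4421.6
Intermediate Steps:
P(V, N) = 1 - 1/N (P(V, N) = -2/(-2) - 1/N = -2*(-1/2) - 1/N = 1 - 1/N)
Y(v, j) = -6 + j (Y(v, j) = j - 6 = -6 + j)
B(k, I) = I/6 + k/6 (B(k, I) = (k + I)/6 = (I + k)/6 = I/6 + k/6)
8659/B(-7, Y(-10, P(2, -4))) = 8659/((-6 + (-1 - 4)/(-4))/6 + (1/6)*(-7)) = 8659/((-6 - 1/4*(-5))/6 - 7/6) = 8659/((-6 + 5/4)/6 - 7/6) = 8659/((1/6)*(-19/4) - 7/6) = 8659/(-19/24 - 7/6) = 8659/(-47/24) = 8659*(-24/47) = -207816/47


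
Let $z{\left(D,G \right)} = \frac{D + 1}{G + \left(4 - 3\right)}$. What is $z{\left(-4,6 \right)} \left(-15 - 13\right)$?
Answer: $12$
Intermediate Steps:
$z{\left(D,G \right)} = \frac{1 + D}{1 + G}$ ($z{\left(D,G \right)} = \frac{1 + D}{G + \left(4 - 3\right)} = \frac{1 + D}{G + 1} = \frac{1 + D}{1 + G}$)
$z{\left(-4,6 \right)} \left(-15 - 13\right) = \frac{1 - 4}{1 + 6} \left(-15 - 13\right) = \frac{1}{7} \left(-3\right) \left(-28\right) = \left(- \frac{3}{7}\right) \left(-28\right) = 12$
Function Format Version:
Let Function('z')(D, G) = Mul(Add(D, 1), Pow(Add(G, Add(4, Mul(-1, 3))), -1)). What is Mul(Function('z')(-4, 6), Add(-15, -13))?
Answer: 12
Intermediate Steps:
Function('z')(D, G) = Mul(Pow(Add(1, G), -1), Add(1, D)) (Function('z')(D, G) = Mul(Add(1, D), Pow(Add(G, Add(4, -3)), -1)) = Mul(Add(1, D), Pow(Add(G, 1), -1)) = Mul(Add(1, D), Pow(Add(1, G), -1)) = Mul(Pow(Add(1, G), -1), Add(1, D)))
Mul(Function('z')(-4, 6), Add(-15, -13)) = Mul(Mul(Pow(Add(1, 6), -1), Add(1, -4)), Add(-15, -13)) = Mul(Mul(Pow(7, -1), -3), -28) = Mul(Mul(Rational(1, 7), -3), -28) = Mul(Rational(-3, 7), -28) = 12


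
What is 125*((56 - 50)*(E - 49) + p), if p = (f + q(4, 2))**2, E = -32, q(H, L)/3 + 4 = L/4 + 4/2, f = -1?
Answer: -227875/4 ≈ -56969.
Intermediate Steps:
q(H, L) = -6 + 3*L/4 (q(H, L) = -12 + 3*(L/4 + 4/2) = -12 + 3*(L*(1/4) + 4*(1/2)) = -12 + 3*(L/4 + 2) = -12 + 3*(2 + L/4) = -12 + (6 + 3*L/4) = -6 + 3*L/4)
p = 121/4 (p = (-1 + (-6 + (3/4)*2))**2 = (-1 + (-6 + 3/2))**2 = (-1 - 9/2)**2 = (-11/2)**2 = 121/4 ≈ 30.250)
125*((56 - 50)*(E - 49) + p) = 125*((56 - 50)*(-32 - 49) + 121/4) = 125*(6*(-81) + 121/4) = 125*(-486 + 121/4) = 125*(-1823/4) = -227875/4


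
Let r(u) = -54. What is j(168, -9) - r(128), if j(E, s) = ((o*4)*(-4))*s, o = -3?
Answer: -378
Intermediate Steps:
j(E, s) = 48*s (j(E, s) = (-3*4*(-4))*s = (-12*(-4))*s = 48*s)
j(168, -9) - r(128) = 48*(-9) - 1*(-54) = -432 + 54 = -378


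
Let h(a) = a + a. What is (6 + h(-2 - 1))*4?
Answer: 0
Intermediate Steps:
h(a) = 2*a
(6 + h(-2 - 1))*4 = (6 + 2*(-2 - 1))*4 = (6 + 2*(-3))*4 = (6 - 6)*4 = 0*4 = 0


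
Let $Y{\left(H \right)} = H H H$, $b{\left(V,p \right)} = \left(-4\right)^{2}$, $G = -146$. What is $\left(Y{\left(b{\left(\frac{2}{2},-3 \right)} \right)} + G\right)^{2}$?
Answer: $15602500$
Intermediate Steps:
$b{\left(V,p \right)} = 16$
$Y{\left(H \right)} = H^{3}$ ($Y{\left(H \right)} = H^{2} H = H^{3}$)
$\left(Y{\left(b{\left(\frac{2}{2},-3 \right)} \right)} + G\right)^{2} = \left(16^{3} - 146\right)^{2} = \left(4096 - 146\right)^{2} = 3950^{2} = 15602500$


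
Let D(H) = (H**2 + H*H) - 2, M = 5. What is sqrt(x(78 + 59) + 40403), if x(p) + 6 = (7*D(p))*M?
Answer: sqrt(1354157) ≈ 1163.7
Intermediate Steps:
D(H) = -2 + 2*H**2 (D(H) = (H**2 + H**2) - 2 = 2*H**2 - 2 = -2 + 2*H**2)
x(p) = -76 + 70*p**2 (x(p) = -6 + (7*(-2 + 2*p**2))*5 = -6 + (-14 + 14*p**2)*5 = -6 + (-70 + 70*p**2) = -76 + 70*p**2)
sqrt(x(78 + 59) + 40403) = sqrt((-76 + 70*(78 + 59)**2) + 40403) = sqrt((-76 + 70*137**2) + 40403) = sqrt((-76 + 70*18769) + 40403) = sqrt((-76 + 1313830) + 40403) = sqrt(1313754 + 40403) = sqrt(1354157)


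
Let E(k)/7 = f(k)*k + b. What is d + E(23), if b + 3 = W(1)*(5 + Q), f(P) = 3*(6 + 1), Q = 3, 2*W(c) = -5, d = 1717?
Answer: 4937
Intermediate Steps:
W(c) = -5/2 (W(c) = (½)*(-5) = -5/2)
f(P) = 21 (f(P) = 3*7 = 21)
b = -23 (b = -3 - 5*(5 + 3)/2 = -3 - 5/2*8 = -3 - 20 = -23)
E(k) = -161 + 147*k (E(k) = 7*(21*k - 23) = 7*(-23 + 21*k) = -161 + 147*k)
d + E(23) = 1717 + (-161 + 147*23) = 1717 + (-161 + 3381) = 1717 + 3220 = 4937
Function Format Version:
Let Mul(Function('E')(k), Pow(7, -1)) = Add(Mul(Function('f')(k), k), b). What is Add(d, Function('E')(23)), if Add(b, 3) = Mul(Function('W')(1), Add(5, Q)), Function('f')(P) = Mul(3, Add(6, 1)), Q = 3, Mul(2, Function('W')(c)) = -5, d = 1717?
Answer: 4937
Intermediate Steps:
Function('W')(c) = Rational(-5, 2) (Function('W')(c) = Mul(Rational(1, 2), -5) = Rational(-5, 2))
Function('f')(P) = 21 (Function('f')(P) = Mul(3, 7) = 21)
b = -23 (b = Add(-3, Mul(Rational(-5, 2), Add(5, 3))) = Add(-3, Mul(Rational(-5, 2), 8)) = Add(-3, -20) = -23)
Function('E')(k) = Add(-161, Mul(147, k)) (Function('E')(k) = Mul(7, Add(Mul(21, k), -23)) = Mul(7, Add(-23, Mul(21, k))) = Add(-161, Mul(147, k)))
Add(d, Function('E')(23)) = Add(1717, Add(-161, Mul(147, 23))) = Add(1717, Add(-161, 3381)) = Add(1717, 3220) = 4937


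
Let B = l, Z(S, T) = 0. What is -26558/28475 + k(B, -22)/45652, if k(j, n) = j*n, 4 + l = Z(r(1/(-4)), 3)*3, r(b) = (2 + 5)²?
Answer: -302480004/324985175 ≈ -0.93075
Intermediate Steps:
r(b) = 49 (r(b) = 7² = 49)
l = -4 (l = -4 + 0*3 = -4 + 0 = -4)
B = -4
-26558/28475 + k(B, -22)/45652 = -26558/28475 - 4*(-22)/45652 = -26558*1/28475 + 88*(1/45652) = -26558/28475 + 22/11413 = -302480004/324985175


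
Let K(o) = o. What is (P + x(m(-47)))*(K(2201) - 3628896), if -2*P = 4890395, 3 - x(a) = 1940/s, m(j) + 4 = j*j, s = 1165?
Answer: 4132479009220035/466 ≈ 8.8680e+12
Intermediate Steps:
m(j) = -4 + j² (m(j) = -4 + j*j = -4 + j²)
x(a) = 311/233 (x(a) = 3 - 1940/1165 = 3 - 1*388/233 = 3 - 388/233 = 311/233)
P = -4890395/2 (P = -½*4890395 = -4890395/2 ≈ -2.4452e+6)
(P + x(m(-47)))*(K(2201) - 3628896) = (-4890395/2 + 311/233)*(2201 - 3628896) = -1139461413/466*(-3626695) = 4132479009220035/466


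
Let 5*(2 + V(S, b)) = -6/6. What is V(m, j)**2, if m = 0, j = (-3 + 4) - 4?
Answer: 121/25 ≈ 4.8400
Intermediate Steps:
j = -3 (j = 1 - 4 = -3)
V(S, b) = -11/5 (V(S, b) = -2 + (-6/6)/5 = -2 + (-6*1/6)/5 = -2 + (1/5)*(-1) = -2 - 1/5 = -11/5)
V(m, j)**2 = (-11/5)**2 = 121/25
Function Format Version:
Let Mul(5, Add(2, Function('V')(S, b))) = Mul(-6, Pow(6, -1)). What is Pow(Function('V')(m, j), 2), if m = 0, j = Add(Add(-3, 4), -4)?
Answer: Rational(121, 25) ≈ 4.8400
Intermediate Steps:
j = -3 (j = Add(1, -4) = -3)
Function('V')(S, b) = Rational(-11, 5) (Function('V')(S, b) = Add(-2, Mul(Rational(1, 5), Mul(-6, Pow(6, -1)))) = Add(-2, Mul(Rational(1, 5), Mul(-6, Rational(1, 6)))) = Add(-2, Mul(Rational(1, 5), -1)) = Add(-2, Rational(-1, 5)) = Rational(-11, 5))
Pow(Function('V')(m, j), 2) = Pow(Rational(-11, 5), 2) = Rational(121, 25)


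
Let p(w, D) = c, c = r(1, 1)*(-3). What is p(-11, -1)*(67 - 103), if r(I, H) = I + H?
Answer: 216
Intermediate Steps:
r(I, H) = H + I
c = -6 (c = (1 + 1)*(-3) = 2*(-3) = -6)
p(w, D) = -6
p(-11, -1)*(67 - 103) = -6*(67 - 103) = -6*(-36) = 216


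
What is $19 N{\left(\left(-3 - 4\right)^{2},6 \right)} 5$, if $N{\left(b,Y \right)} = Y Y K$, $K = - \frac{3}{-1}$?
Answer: $10260$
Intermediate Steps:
$K = 3$ ($K = \left(-3\right) \left(-1\right) = 3$)
$N{\left(b,Y \right)} = 3 Y^{2}$ ($N{\left(b,Y \right)} = Y Y 3 = Y^{2} \cdot 3 = 3 Y^{2}$)
$19 N{\left(\left(-3 - 4\right)^{2},6 \right)} 5 = 19 \cdot 3 \cdot 6^{2} \cdot 5 = 19 \cdot 3 \cdot 36 \cdot 5 = 19 \cdot 108 \cdot 5 = 2052 \cdot 5 = 10260$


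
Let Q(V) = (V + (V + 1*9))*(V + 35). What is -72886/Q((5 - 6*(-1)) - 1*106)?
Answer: -36443/5430 ≈ -6.7114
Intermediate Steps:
Q(V) = (9 + 2*V)*(35 + V) (Q(V) = (V + (V + 9))*(35 + V) = (V + (9 + V))*(35 + V) = (9 + 2*V)*(35 + V))
-72886/Q((5 - 6*(-1)) - 1*106) = -72886/(315 + 2*((5 - 6*(-1)) - 1*106)² + 79*((5 - 6*(-1)) - 1*106)) = -72886/(315 + 2*((5 + 6) - 106)² + 79*((5 + 6) - 106)) = -72886/(315 + 2*(11 - 106)² + 79*(11 - 106)) = -72886/(315 + 2*(-95)² + 79*(-95)) = -72886/(315 + 2*9025 - 7505) = -72886/(315 + 18050 - 7505) = -72886/10860 = -72886*1/10860 = -36443/5430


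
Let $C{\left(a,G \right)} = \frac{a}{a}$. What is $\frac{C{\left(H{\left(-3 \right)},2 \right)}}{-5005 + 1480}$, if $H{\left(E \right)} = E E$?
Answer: $- \frac{1}{3525} \approx -0.00028369$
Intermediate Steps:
$H{\left(E \right)} = E^{2}$
$C{\left(a,G \right)} = 1$
$\frac{C{\left(H{\left(-3 \right)},2 \right)}}{-5005 + 1480} = \frac{1}{-5005 + 1480} \cdot 1 = \frac{1}{-3525} \cdot 1 = \left(- \frac{1}{3525}\right) 1 = - \frac{1}{3525}$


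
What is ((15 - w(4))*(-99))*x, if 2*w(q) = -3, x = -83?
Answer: 271161/2 ≈ 1.3558e+5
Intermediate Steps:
w(q) = -3/2 (w(q) = (1/2)*(-3) = -3/2)
((15 - w(4))*(-99))*x = ((15 - 1*(-3/2))*(-99))*(-83) = ((15 + 3/2)*(-99))*(-83) = ((33/2)*(-99))*(-83) = -3267/2*(-83) = 271161/2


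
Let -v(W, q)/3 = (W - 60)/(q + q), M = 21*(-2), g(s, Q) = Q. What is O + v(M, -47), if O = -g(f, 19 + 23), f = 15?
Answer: -2127/47 ≈ -45.255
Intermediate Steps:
M = -42
v(W, q) = -3*(-60 + W)/(2*q) (v(W, q) = -3*(W - 60)/(q + q) = -3*(-60 + W)/(2*q))
O = -42 (O = -(19 + 23) = -1*42 = -42)
O + v(M, -47) = -42 + (3/2)*(60 - 1*(-42))/(-47) = -42 + (3/2)*(-1/47)*(60 + 42) = -42 + (3/2)*(-1/47)*102 = -42 - 153/47 = -2127/47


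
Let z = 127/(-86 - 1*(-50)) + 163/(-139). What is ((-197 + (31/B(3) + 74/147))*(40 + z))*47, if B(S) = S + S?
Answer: -466997658283/1471176 ≈ -3.1743e+5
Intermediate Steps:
B(S) = 2*S
z = -23521/5004 (z = 127/(-86 + 50) + 163*(-1/139) = 127/(-36) - 163/139 = 127*(-1/36) - 163/139 = -127/36 - 163/139 = -23521/5004 ≈ -4.7004)
((-197 + (31/B(3) + 74/147))*(40 + z))*47 = ((-197 + (31/((2*3)) + 74/147))*(40 - 23521/5004))*47 = ((-197 + (31/6 + 74*(1/147)))*(176639/5004))*47 = ((-197 + (31*(⅙) + 74/147))*(176639/5004))*47 = ((-197 + (31/6 + 74/147))*(176639/5004))*47 = ((-197 + 1667/294)*(176639/5004))*47 = -56251/294*176639/5004*47 = -9936120389/1471176*47 = -466997658283/1471176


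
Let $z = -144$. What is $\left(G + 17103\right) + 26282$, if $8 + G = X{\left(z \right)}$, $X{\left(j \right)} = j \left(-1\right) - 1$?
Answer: $43520$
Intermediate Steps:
$X{\left(j \right)} = -1 - j$ ($X{\left(j \right)} = - j - 1 = -1 - j$)
$G = 135$ ($G = -8 - -143 = -8 + \left(-1 + 144\right) = -8 + 143 = 135$)
$\left(G + 17103\right) + 26282 = \left(135 + 17103\right) + 26282 = 17238 + 26282 = 43520$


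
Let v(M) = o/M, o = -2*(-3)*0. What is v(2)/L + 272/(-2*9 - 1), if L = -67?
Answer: -272/19 ≈ -14.316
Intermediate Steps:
o = 0 (o = 6*0 = 0)
v(M) = 0 (v(M) = 0/M = 0)
v(2)/L + 272/(-2*9 - 1) = 0/(-67) + 272/(-2*9 - 1) = 0*(-1/67) + 272/(-18 - 1) = 0 + 272/(-19) = 0 + 272*(-1/19) = 0 - 272/19 = -272/19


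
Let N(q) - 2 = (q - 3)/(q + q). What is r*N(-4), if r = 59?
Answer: 1357/8 ≈ 169.63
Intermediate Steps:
N(q) = 2 + (-3 + q)/(2*q) (N(q) = 2 + (q - 3)/(q + q) = 2 + (-3 + q)/((2*q)) = 2 + (-3 + q)*(1/(2*q)) = 2 + (-3 + q)/(2*q))
r*N(-4) = 59*((1/2)*(-3 + 5*(-4))/(-4)) = 59*((1/2)*(-1/4)*(-3 - 20)) = 59*((1/2)*(-1/4)*(-23)) = 59*(23/8) = 1357/8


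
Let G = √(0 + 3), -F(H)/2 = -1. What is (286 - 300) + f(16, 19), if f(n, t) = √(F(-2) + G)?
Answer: -14 + √(2 + √3) ≈ -12.068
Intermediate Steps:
F(H) = 2 (F(H) = -2*(-1) = 2)
G = √3 ≈ 1.7320
f(n, t) = √(2 + √3)
(286 - 300) + f(16, 19) = (286 - 300) + √(2 + √3) = -14 + √(2 + √3)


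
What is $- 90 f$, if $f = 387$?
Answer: $-34830$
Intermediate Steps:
$- 90 f = \left(-90\right) 387 = -34830$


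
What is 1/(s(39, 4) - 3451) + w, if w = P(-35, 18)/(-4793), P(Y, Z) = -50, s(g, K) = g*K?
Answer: 159957/15792935 ≈ 0.010128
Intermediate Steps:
s(g, K) = K*g
w = 50/4793 (w = -50/(-4793) = -50*(-1/4793) = 50/4793 ≈ 0.010432)
1/(s(39, 4) - 3451) + w = 1/(4*39 - 3451) + 50/4793 = 1/(156 - 3451) + 50/4793 = 1/(-3295) + 50/4793 = -1/3295 + 50/4793 = 159957/15792935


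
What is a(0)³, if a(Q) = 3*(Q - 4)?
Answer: -1728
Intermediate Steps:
a(Q) = -12 + 3*Q (a(Q) = 3*(-4 + Q) = -12 + 3*Q)
a(0)³ = (-12 + 3*0)³ = (-12 + 0)³ = (-12)³ = -1728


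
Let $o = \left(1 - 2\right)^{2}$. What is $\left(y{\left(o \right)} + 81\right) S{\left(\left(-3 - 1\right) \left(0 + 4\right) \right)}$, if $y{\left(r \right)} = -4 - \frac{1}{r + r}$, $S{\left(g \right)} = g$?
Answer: $-1224$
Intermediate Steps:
$o = 1$ ($o = \left(-1\right)^{2} = 1$)
$y{\left(r \right)} = -4 - \frac{1}{2 r}$
$\left(y{\left(o \right)} + 81\right) S{\left(\left(-3 - 1\right) \left(0 + 4\right) \right)} = \left(\left(-4 - \frac{1}{2 \cdot 1}\right) + 81\right) \left(-3 - 1\right) \left(0 + 4\right) = \left(\left(-4 - \frac{1}{2}\right) + 81\right) \left(\left(-4\right) 4\right) = \left(\left(-4 - \frac{1}{2}\right) + 81\right) \left(-16\right) = \left(- \frac{9}{2} + 81\right) \left(-16\right) = \frac{153}{2} \left(-16\right) = -1224$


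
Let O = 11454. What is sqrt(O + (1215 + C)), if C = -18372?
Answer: I*sqrt(5703) ≈ 75.518*I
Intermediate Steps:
sqrt(O + (1215 + C)) = sqrt(11454 + (1215 - 18372)) = sqrt(11454 - 17157) = sqrt(-5703) = I*sqrt(5703)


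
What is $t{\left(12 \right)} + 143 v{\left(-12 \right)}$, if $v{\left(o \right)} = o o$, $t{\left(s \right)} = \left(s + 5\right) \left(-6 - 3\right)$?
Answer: $20439$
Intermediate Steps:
$t{\left(s \right)} = -45 - 9 s$ ($t{\left(s \right)} = \left(5 + s\right) \left(-9\right) = -45 - 9 s$)
$v{\left(o \right)} = o^{2}$
$t{\left(12 \right)} + 143 v{\left(-12 \right)} = \left(-45 - 108\right) + 143 \left(-12\right)^{2} = \left(-45 - 108\right) + 143 \cdot 144 = -153 + 20592 = 20439$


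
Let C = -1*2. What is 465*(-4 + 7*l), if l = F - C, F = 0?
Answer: 4650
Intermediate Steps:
C = -2
l = 2 (l = 0 - 1*(-2) = 0 + 2 = 2)
465*(-4 + 7*l) = 465*(-4 + 7*2) = 465*(-4 + 14) = 465*10 = 4650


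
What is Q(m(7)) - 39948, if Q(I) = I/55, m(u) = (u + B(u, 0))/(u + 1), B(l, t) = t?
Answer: -17577113/440 ≈ -39948.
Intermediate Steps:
m(u) = u/(1 + u) (m(u) = (u + 0)/(u + 1) = u/(1 + u))
Q(I) = I/55 (Q(I) = I*(1/55) = I/55)
Q(m(7)) - 39948 = (7/(1 + 7))/55 - 39948 = (7/8)/55 - 39948 = (7*(⅛))/55 - 39948 = (1/55)*(7/8) - 39948 = 7/440 - 39948 = -17577113/440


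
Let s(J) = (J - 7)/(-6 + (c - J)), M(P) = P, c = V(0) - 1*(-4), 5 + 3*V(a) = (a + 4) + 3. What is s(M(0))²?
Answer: 441/16 ≈ 27.563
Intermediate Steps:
V(a) = ⅔ + a/3 (V(a) = -5/3 + ((a + 4) + 3)/3 = -5/3 + ((4 + a) + 3)/3 = -5/3 + (7 + a)/3 = -5/3 + (7/3 + a/3) = ⅔ + a/3)
c = 14/3 (c = (⅔ + (⅓)*0) - 1*(-4) = (⅔ + 0) + 4 = ⅔ + 4 = 14/3 ≈ 4.6667)
s(J) = (-7 + J)/(-4/3 - J) (s(J) = (J - 7)/(-6 + (14/3 - J)) = (-7 + J)/(-4/3 - J))
s(M(0))² = (3*(7 - 1*0)/(4 + 3*0))² = (3*(7 + 0)/(4 + 0))² = (3*7/4)² = (3*(¼)*7)² = (21/4)² = 441/16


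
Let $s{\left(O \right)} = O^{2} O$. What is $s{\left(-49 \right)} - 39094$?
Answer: $-156743$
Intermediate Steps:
$s{\left(O \right)} = O^{3}$
$s{\left(-49 \right)} - 39094 = \left(-49\right)^{3} - 39094 = -117649 - 39094 = -156743$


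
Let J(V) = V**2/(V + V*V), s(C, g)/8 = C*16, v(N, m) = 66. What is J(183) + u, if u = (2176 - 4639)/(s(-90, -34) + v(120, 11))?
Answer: 18473/15272 ≈ 1.2096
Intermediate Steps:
s(C, g) = 128*C (s(C, g) = 8*(C*16) = 8*(16*C) = 128*C)
J(V) = V**2/(V + V**2)
u = 821/3818 (u = (2176 - 4639)/(128*(-90) + 66) = -2463/(-11520 + 66) = -2463/(-11454) = -2463*(-1/11454) = 821/3818 ≈ 0.21503)
J(183) + u = 183/(1 + 183) + 821/3818 = 183/184 + 821/3818 = 18473/15272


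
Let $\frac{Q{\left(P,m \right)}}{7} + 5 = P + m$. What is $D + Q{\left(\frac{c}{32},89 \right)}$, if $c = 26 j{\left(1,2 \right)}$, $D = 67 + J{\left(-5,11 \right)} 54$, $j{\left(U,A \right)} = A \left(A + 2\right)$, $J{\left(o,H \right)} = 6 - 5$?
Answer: $\frac{1509}{2} \approx 754.5$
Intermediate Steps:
$J{\left(o,H \right)} = 1$
$j{\left(U,A \right)} = A \left(2 + A\right)$
$D = 121$ ($D = 67 + 1 \cdot 54 = 67 + 54 = 121$)
$c = 208$ ($c = 26 \cdot 2 \left(2 + 2\right) = 26 \cdot 2 \cdot 4 = 26 \cdot 8 = 208$)
$Q{\left(P,m \right)} = -35 + 7 P + 7 m$ ($Q{\left(P,m \right)} = -35 + 7 \left(P + m\right) = -35 + \left(7 P + 7 m\right) = -35 + 7 P + 7 m$)
$D + Q{\left(\frac{c}{32},89 \right)} = 121 + \left(-35 + 7 \cdot \frac{208}{32} + 7 \cdot 89\right) = 121 + \left(-35 + 7 \cdot 208 \cdot \frac{1}{32} + 623\right) = 121 + \left(-35 + 7 \cdot \frac{13}{2} + 623\right) = 121 + \left(-35 + \frac{91}{2} + 623\right) = 121 + \frac{1267}{2} = \frac{1509}{2}$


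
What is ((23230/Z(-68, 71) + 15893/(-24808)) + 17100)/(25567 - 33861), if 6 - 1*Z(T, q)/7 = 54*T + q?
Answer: -1530174998669/742167490064 ≈ -2.0618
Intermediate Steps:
Z(T, q) = 42 - 378*T - 7*q (Z(T, q) = 42 - 7*(54*T + q) = 42 - 7*(q + 54*T) = 42 + (-378*T - 7*q) = 42 - 378*T - 7*q)
((23230/Z(-68, 71) + 15893/(-24808)) + 17100)/(25567 - 33861) = ((23230/(42 - 378*(-68) - 7*71) + 15893/(-24808)) + 17100)/(25567 - 33861) = ((23230/(42 + 25704 - 497) + 15893*(-1/24808)) + 17100)/(-8294) = ((23230/25249 - 15893/24808) + 17100)*(-1/8294) = (25001069/89482456 + 17100)*(-1/8294) = (1530174998669/89482456)*(-1/8294) = -1530174998669/742167490064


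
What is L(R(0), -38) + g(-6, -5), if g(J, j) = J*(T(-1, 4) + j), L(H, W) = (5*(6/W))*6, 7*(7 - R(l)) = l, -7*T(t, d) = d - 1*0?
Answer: 3816/133 ≈ 28.692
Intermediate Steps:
T(t, d) = -d/7 (T(t, d) = -(d - 1*0)/7 = -(d + 0)/7 = -d/7)
R(l) = 7 - l/7
L(H, W) = 180/W (L(H, W) = (30/W)*6 = 180/W)
g(J, j) = J*(-4/7 + j) (g(J, j) = J*(-1/7*4 + j) = J*(-4/7 + j))
L(R(0), -38) + g(-6, -5) = 180/(-38) + (1/7)*(-6)*(-4 + 7*(-5)) = 180*(-1/38) + (1/7)*(-6)*(-4 - 35) = -90/19 + (1/7)*(-6)*(-39) = -90/19 + 234/7 = 3816/133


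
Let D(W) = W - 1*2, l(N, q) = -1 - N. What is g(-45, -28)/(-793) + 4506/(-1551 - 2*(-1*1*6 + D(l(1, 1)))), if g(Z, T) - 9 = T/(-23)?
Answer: -82544719/27923909 ≈ -2.9561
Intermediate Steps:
g(Z, T) = 9 - T/23 (g(Z, T) = 9 + T/(-23) = 9 + T*(-1/23) = 9 - T/23)
D(W) = -2 + W (D(W) = W - 2 = -2 + W)
g(-45, -28)/(-793) + 4506/(-1551 - 2*(-1*1*6 + D(l(1, 1)))) = (9 - 1/23*(-28))/(-793) + 4506/(-1551 - 2*(-1*1*6 + (-2 + (-1 - 1*1)))) = (9 + 28/23)*(-1/793) + 4506/(-1551 - 2*(-1*6 + (-2 + (-1 - 1)))) = (235/23)*(-1/793) + 4506/(-1551 - 2*(-6 + (-2 - 2))) = -235/18239 + 4506/(-1551 - 2*(-6 - 4)) = -235/18239 + 4506/(-1551 - 2*(-10)) = -235/18239 + 4506/(-1551 - 1*(-20)) = -235/18239 + 4506/(-1551 + 20) = -235/18239 + 4506/(-1531) = -235/18239 + 4506*(-1/1531) = -235/18239 - 4506/1531 = -82544719/27923909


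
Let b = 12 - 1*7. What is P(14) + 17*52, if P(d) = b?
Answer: 889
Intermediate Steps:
b = 5 (b = 12 - 7 = 5)
P(d) = 5
P(14) + 17*52 = 5 + 17*52 = 5 + 884 = 889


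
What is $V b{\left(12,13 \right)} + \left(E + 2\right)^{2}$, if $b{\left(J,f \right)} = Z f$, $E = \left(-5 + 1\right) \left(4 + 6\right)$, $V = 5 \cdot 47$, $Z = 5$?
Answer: $16719$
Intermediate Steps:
$V = 235$
$E = -40$ ($E = \left(-4\right) 10 = -40$)
$b{\left(J,f \right)} = 5 f$
$V b{\left(12,13 \right)} + \left(E + 2\right)^{2} = 235 \cdot 5 \cdot 13 + \left(-40 + 2\right)^{2} = 235 \cdot 65 + \left(-38\right)^{2} = 15275 + 1444 = 16719$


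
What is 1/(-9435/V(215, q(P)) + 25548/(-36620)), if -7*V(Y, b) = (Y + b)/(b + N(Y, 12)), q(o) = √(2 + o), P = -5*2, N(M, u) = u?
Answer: 9155*(-215*I + 2*√2)/(3*(-2418110165*I + 403090392*√2)) ≈ 0.00025784 - 5.7216e-5*I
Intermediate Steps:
P = -10
V(Y, b) = -(Y + b)/(7*(12 + b)) (V(Y, b) = -(Y + b)/(7*(b + 12)) = -(Y + b)/(7*(12 + b)))
1/(-9435/V(215, q(P)) + 25548/(-36620)) = 1/(-9435*7*(12 + √(2 - 10))/(-1*215 - √(2 - 10)) + 25548/(-36620)) = 1/(-9435*7*(12 + √(-8))/(-215 - √(-8)) + 25548*(-1/36620)) = 1/(-9435*7*(12 + 2*I*√2)/(-215 - 2*I*√2) - 6387/9155) = 1/(-66045*(12 + 2*I*√2)/(-215 - 2*I*√2) - 6387/9155) = 1/(-6387/9155 - 66045*(12 + 2*I*√2)/(-215 - 2*I*√2))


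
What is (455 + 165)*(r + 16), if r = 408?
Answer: 262880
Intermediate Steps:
(455 + 165)*(r + 16) = (455 + 165)*(408 + 16) = 620*424 = 262880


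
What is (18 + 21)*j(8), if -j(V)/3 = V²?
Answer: -7488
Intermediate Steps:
j(V) = -3*V²
(18 + 21)*j(8) = (18 + 21)*(-3*8²) = 39*(-3*64) = 39*(-192) = -7488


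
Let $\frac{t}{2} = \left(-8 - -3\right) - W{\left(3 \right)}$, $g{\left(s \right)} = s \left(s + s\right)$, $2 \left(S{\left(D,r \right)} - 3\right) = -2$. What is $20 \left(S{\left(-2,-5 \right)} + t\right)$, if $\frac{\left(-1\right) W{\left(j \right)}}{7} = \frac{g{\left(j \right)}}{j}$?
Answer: $1520$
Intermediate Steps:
$S{\left(D,r \right)} = 2$ ($S{\left(D,r \right)} = 3 + \frac{1}{2} \left(-2\right) = 3 - 1 = 2$)
$g{\left(s \right)} = 2 s^{2}$ ($g{\left(s \right)} = s 2 s = 2 s^{2}$)
$W{\left(j \right)} = - 14 j$ ($W{\left(j \right)} = - 7 \frac{2 j^{2}}{j} = - 7 \cdot 2 j = - 14 j$)
$t = 74$ ($t = 2 \left(\left(-8 - -3\right) - \left(-14\right) 3\right) = 2 \left(\left(-8 + 3\right) - -42\right) = 2 \left(-5 + 42\right) = 2 \cdot 37 = 74$)
$20 \left(S{\left(-2,-5 \right)} + t\right) = 20 \left(2 + 74\right) = 20 \cdot 76 = 1520$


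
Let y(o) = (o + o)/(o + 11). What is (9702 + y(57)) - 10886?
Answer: -40199/34 ≈ -1182.3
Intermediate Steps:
y(o) = 2*o/(11 + o) (y(o) = (2*o)/(11 + o) = 2*o/(11 + o))
(9702 + y(57)) - 10886 = (9702 + 2*57/(11 + 57)) - 10886 = (9702 + 2*57/68) - 10886 = (9702 + 2*57*(1/68)) - 10886 = (9702 + 57/34) - 10886 = 329925/34 - 10886 = -40199/34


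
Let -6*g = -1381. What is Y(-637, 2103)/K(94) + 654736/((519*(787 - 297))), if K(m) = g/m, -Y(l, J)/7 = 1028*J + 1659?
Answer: -1086115312436212/175601055 ≈ -6.1851e+6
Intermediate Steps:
g = 1381/6 (g = -1/6*(-1381) = 1381/6 ≈ 230.17)
Y(l, J) = -11613 - 7196*J (Y(l, J) = -7*(1028*J + 1659) = -7*(1659 + 1028*J) = -11613 - 7196*J)
K(m) = 1381/(6*m)
Y(-637, 2103)/K(94) + 654736/((519*(787 - 297))) = (-11613 - 7196*2103)/(((1381/6)/94)) + 654736/((519*(787 - 297))) = (-11613 - 15133188)/(((1381/6)*(1/94))) + 654736/((519*490)) = -15144801/1381/564 + 654736/254310 = -15144801*564/1381 + 654736*(1/254310) = -8541667764/1381 + 327368/127155 = -1086115312436212/175601055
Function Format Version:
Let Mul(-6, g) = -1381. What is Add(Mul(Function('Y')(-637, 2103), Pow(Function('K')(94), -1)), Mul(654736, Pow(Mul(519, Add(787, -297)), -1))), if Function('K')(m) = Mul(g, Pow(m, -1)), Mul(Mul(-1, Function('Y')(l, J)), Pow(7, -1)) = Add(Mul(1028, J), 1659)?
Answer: Rational(-1086115312436212, 175601055) ≈ -6.1851e+6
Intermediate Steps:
g = Rational(1381, 6) (g = Mul(Rational(-1, 6), -1381) = Rational(1381, 6) ≈ 230.17)
Function('Y')(l, J) = Add(-11613, Mul(-7196, J)) (Function('Y')(l, J) = Mul(-7, Add(Mul(1028, J), 1659)) = Mul(-7, Add(1659, Mul(1028, J))) = Add(-11613, Mul(-7196, J)))
Function('K')(m) = Mul(Rational(1381, 6), Pow(m, -1))
Add(Mul(Function('Y')(-637, 2103), Pow(Function('K')(94), -1)), Mul(654736, Pow(Mul(519, Add(787, -297)), -1))) = Add(Mul(Add(-11613, Mul(-7196, 2103)), Pow(Mul(Rational(1381, 6), Pow(94, -1)), -1)), Mul(654736, Pow(Mul(519, Add(787, -297)), -1))) = Add(Mul(Add(-11613, -15133188), Pow(Mul(Rational(1381, 6), Rational(1, 94)), -1)), Mul(654736, Pow(Mul(519, 490), -1))) = Add(Mul(-15144801, Pow(Rational(1381, 564), -1)), Mul(654736, Pow(254310, -1))) = Add(Mul(-15144801, Rational(564, 1381)), Mul(654736, Rational(1, 254310))) = Add(Rational(-8541667764, 1381), Rational(327368, 127155)) = Rational(-1086115312436212, 175601055)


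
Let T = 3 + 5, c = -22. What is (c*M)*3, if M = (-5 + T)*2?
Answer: -396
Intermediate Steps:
T = 8
M = 6 (M = (-5 + 8)*2 = 3*2 = 6)
(c*M)*3 = -22*6*3 = -132*3 = -396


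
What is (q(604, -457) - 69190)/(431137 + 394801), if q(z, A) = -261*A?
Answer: 50087/825938 ≈ 0.060643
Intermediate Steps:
q(z, A) = -261*A
(q(604, -457) - 69190)/(431137 + 394801) = (-261*(-457) - 69190)/(431137 + 394801) = (119277 - 69190)/825938 = 50087*(1/825938) = 50087/825938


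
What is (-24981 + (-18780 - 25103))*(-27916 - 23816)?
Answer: 3562472448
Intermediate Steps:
(-24981 + (-18780 - 25103))*(-27916 - 23816) = (-24981 - 43883)*(-51732) = -68864*(-51732) = 3562472448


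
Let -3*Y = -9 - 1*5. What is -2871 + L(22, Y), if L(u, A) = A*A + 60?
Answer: -25103/9 ≈ -2789.2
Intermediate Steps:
Y = 14/3 (Y = -(-9 - 1*5)/3 = -(-9 - 5)/3 = -1/3*(-14) = 14/3 ≈ 4.6667)
L(u, A) = 60 + A**2 (L(u, A) = A**2 + 60 = 60 + A**2)
-2871 + L(22, Y) = -2871 + (60 + (14/3)**2) = -2871 + (60 + 196/9) = -2871 + 736/9 = -25103/9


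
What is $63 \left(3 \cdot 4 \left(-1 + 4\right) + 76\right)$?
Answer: $7056$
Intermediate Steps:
$63 \left(3 \cdot 4 \left(-1 + 4\right) + 76\right) = 63 \left(3 \cdot 4 \cdot 3 + 76\right) = 63 \left(3 \cdot 12 + 76\right) = 63 \left(36 + 76\right) = 63 \cdot 112 = 7056$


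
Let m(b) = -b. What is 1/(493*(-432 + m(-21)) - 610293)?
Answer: -1/812916 ≈ -1.2301e-6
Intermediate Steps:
1/(493*(-432 + m(-21)) - 610293) = 1/(493*(-432 - 1*(-21)) - 610293) = 1/(493*(-432 + 21) - 610293) = 1/(493*(-411) - 610293) = 1/(-202623 - 610293) = 1/(-812916) = -1/812916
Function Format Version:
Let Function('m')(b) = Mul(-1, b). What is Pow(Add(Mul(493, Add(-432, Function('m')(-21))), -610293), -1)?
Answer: Rational(-1, 812916) ≈ -1.2301e-6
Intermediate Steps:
Pow(Add(Mul(493, Add(-432, Function('m')(-21))), -610293), -1) = Pow(Add(Mul(493, Add(-432, Mul(-1, -21))), -610293), -1) = Pow(Add(Mul(493, Add(-432, 21)), -610293), -1) = Pow(Add(Mul(493, -411), -610293), -1) = Pow(Add(-202623, -610293), -1) = Pow(-812916, -1) = Rational(-1, 812916)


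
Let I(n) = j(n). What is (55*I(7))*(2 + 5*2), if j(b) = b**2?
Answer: 32340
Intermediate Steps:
I(n) = n**2
(55*I(7))*(2 + 5*2) = (55*7**2)*(2 + 5*2) = (55*49)*(2 + 10) = 2695*12 = 32340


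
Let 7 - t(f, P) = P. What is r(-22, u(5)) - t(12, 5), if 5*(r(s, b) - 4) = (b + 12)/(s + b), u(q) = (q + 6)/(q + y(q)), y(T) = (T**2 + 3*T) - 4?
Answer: 8407/4455 ≈ 1.8871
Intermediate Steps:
y(T) = -4 + T**2 + 3*T
t(f, P) = 7 - P
u(q) = (6 + q)/(-4 + q**2 + 4*q) (u(q) = (q + 6)/(q + (-4 + q**2 + 3*q)) = (6 + q)/(-4 + q**2 + 4*q))
r(s, b) = 4 + (12 + b)/(5*(b + s)) (r(s, b) = 4 + ((b + 12)/(s + b))/5 = 4 + ((12 + b)/(b + s))/5 = 4 + (12 + b)/(5*(b + s)))
r(-22, u(5)) - t(12, 5) = (12 + 20*(-22) + 21*((6 + 5)/(-4 + 5**2 + 4*5)))/(5*((6 + 5)/(-4 + 5**2 + 4*5) - 22)) - (7 - 1*5) = (12 - 440 + 21*(11/(-4 + 25 + 20)))/(5*(11/(-4 + 25 + 20) - 22)) - (7 - 5) = (12 - 440 + 21*(11/41))/(5*(11/41 - 22)) - 1*2 = (12 - 440 + 21*((1/41)*11))/(5*((1/41)*11 - 22)) - 2 = (12 - 440 + 21*(11/41))/(5*(11/41 - 22)) - 2 = (12 - 440 + 231/41)/(5*(-891/41)) - 2 = (1/5)*(-41/891)*(-17317/41) - 2 = 17317/4455 - 2 = 8407/4455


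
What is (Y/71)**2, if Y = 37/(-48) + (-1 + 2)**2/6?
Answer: 841/11614464 ≈ 7.2410e-5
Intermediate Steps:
Y = -29/48 (Y = 37*(-1/48) + 1**2*(1/6) = -37/48 + 1*(1/6) = -37/48 + 1/6 = -29/48 ≈ -0.60417)
(Y/71)**2 = (-29/48/71)**2 = (-29/48*1/71)**2 = (-29/3408)**2 = 841/11614464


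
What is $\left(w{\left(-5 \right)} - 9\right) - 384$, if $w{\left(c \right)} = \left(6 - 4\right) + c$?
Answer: $-396$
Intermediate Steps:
$w{\left(c \right)} = 2 + c$ ($w{\left(c \right)} = \left(6 - 4\right) + c = 2 + c$)
$\left(w{\left(-5 \right)} - 9\right) - 384 = \left(\left(2 - 5\right) - 9\right) - 384 = \left(-3 - 9\right) - 384 = -12 - 384 = -396$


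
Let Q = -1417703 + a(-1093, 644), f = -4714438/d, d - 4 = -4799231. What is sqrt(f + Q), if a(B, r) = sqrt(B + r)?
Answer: sqrt(-32653334851038116461 + 23032579797529*I*sqrt(449))/4799227 ≈ 0.0088982 + 1190.7*I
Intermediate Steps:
d = -4799227 (d = 4 - 4799231 = -4799227)
f = 4714438/4799227 (f = -4714438/(-4799227) = -4714438*(-1/4799227) = 4714438/4799227 ≈ 0.98233)
Q = -1417703 + I*sqrt(449) (Q = -1417703 + sqrt(-1093 + 644) = -1417703 + sqrt(-449) = -1417703 + I*sqrt(449) ≈ -1.4177e+6 + 21.19*I)
sqrt(f + Q) = sqrt(4714438/4799227 + (-1417703 + I*sqrt(449))) = sqrt(-6803873801143/4799227 + I*sqrt(449))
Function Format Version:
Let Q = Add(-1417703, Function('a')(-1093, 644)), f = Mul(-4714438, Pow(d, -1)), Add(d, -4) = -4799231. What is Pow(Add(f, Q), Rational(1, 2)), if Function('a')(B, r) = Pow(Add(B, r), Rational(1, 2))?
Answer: Mul(Rational(1, 4799227), Pow(Add(-32653334851038116461, Mul(23032579797529, I, Pow(449, Rational(1, 2)))), Rational(1, 2))) ≈ Add(0.0088982, Mul(1190.7, I))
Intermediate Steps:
d = -4799227 (d = Add(4, -4799231) = -4799227)
f = Rational(4714438, 4799227) (f = Mul(-4714438, Pow(-4799227, -1)) = Mul(-4714438, Rational(-1, 4799227)) = Rational(4714438, 4799227) ≈ 0.98233)
Q = Add(-1417703, Mul(I, Pow(449, Rational(1, 2)))) (Q = Add(-1417703, Pow(Add(-1093, 644), Rational(1, 2))) = Add(-1417703, Pow(-449, Rational(1, 2))) = Add(-1417703, Mul(I, Pow(449, Rational(1, 2)))) ≈ Add(-1.4177e+6, Mul(21.190, I)))
Pow(Add(f, Q), Rational(1, 2)) = Pow(Add(Rational(4714438, 4799227), Add(-1417703, Mul(I, Pow(449, Rational(1, 2))))), Rational(1, 2)) = Pow(Add(Rational(-6803873801143, 4799227), Mul(I, Pow(449, Rational(1, 2)))), Rational(1, 2))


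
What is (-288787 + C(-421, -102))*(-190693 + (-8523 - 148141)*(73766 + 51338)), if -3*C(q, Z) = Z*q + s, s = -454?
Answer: 17812971205794901/3 ≈ 5.9377e+15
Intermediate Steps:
C(q, Z) = 454/3 - Z*q/3 (C(q, Z) = -(Z*q - 454)/3 = -(-454 + Z*q)/3 = 454/3 - Z*q/3)
(-288787 + C(-421, -102))*(-190693 + (-8523 - 148141)*(73766 + 51338)) = (-288787 + (454/3 - ⅓*(-102)*(-421)))*(-190693 + (-8523 - 148141)*(73766 + 51338)) = (-288787 + (454/3 - 14314))*(-190693 - 156664*125104) = (-288787 - 42488/3)*(-190693 - 19599293056) = -908849/3*(-19599483749) = 17812971205794901/3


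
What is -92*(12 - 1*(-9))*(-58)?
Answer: 112056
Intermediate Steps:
-92*(12 - 1*(-9))*(-58) = -92*(12 + 9)*(-58) = -92*21*(-58) = -1932*(-58) = 112056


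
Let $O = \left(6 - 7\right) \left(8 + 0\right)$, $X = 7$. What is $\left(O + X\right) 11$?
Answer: $-11$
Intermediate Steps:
$O = -8$ ($O = \left(-1\right) 8 = -8$)
$\left(O + X\right) 11 = \left(-8 + 7\right) 11 = \left(-1\right) 11 = -11$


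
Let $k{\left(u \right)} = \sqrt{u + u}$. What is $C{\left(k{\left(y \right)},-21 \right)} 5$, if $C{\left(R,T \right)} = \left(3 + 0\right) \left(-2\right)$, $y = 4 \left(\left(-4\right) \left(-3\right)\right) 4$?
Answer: $-30$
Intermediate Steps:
$y = 192$ ($y = 4 \cdot 12 \cdot 4 = 48 \cdot 4 = 192$)
$k{\left(u \right)} = \sqrt{2} \sqrt{u}$ ($k{\left(u \right)} = \sqrt{2 u} = \sqrt{2} \sqrt{u}$)
$C{\left(R,T \right)} = -6$ ($C{\left(R,T \right)} = 3 \left(-2\right) = -6$)
$C{\left(k{\left(y \right)},-21 \right)} 5 = \left(-6\right) 5 = -30$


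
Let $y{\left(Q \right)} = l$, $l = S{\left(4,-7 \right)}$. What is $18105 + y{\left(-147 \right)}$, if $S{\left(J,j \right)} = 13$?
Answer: $18118$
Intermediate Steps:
$l = 13$
$y{\left(Q \right)} = 13$
$18105 + y{\left(-147 \right)} = 18105 + 13 = 18118$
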